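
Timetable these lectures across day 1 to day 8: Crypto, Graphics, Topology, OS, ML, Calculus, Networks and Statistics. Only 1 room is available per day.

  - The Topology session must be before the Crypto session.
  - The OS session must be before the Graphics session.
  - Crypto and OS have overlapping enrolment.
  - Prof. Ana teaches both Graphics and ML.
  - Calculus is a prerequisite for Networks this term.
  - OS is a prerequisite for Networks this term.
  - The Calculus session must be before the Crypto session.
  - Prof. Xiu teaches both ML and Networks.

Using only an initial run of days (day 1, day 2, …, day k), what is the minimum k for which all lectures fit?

The precedence chain requires at least 2 distinct days.
With at most 1 per day and 8 lectures, at least 8 days are needed.
8 works (last occupied day: day 8): for example Statistics in day 8, OS in day 4, ML in day 7, Calculus in day 1, Crypto in day 3, Networks in day 5, Topology in day 2, Graphics in day 6.

8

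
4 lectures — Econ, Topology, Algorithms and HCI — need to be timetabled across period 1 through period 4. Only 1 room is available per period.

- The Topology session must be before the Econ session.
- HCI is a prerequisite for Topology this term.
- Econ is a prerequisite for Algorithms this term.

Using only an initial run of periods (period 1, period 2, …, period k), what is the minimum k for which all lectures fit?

4

The precedence chain requires at least 4 distinct periods.
With at most 1 per period and 4 lectures, at least 4 periods are needed.
4 works (last occupied period: period 4): for example HCI in period 1, Econ in period 3, Topology in period 2, Algorithms in period 4.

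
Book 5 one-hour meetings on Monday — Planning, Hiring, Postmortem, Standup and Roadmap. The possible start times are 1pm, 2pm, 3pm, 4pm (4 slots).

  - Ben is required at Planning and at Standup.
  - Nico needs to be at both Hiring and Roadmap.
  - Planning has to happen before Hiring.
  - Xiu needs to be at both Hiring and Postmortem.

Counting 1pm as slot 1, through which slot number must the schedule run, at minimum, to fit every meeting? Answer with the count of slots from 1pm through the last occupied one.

The precedence chain requires at least 2 distinct slots.
2 works (last occupied slot: 2pm): for example Postmortem in 1pm, Planning in 1pm, Hiring in 2pm, Roadmap in 1pm, Standup in 2pm.

2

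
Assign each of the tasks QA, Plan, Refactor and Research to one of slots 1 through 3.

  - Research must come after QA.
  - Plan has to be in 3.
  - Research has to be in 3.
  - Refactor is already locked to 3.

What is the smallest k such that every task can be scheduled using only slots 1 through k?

The precedence chain requires at least 2 distinct slots.
Plan can't be placed before 3, so the schedule must run through at least slot 3.
3 works (last occupied slot: 3): for example Research -> 3; Plan -> 3; Refactor -> 3; QA -> 1.

3 slots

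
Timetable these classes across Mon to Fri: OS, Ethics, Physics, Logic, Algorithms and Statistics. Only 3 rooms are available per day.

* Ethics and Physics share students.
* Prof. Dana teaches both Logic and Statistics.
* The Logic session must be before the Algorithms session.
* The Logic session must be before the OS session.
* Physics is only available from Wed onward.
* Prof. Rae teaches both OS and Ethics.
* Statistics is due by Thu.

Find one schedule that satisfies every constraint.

Ethics -> Mon; Statistics -> Mon; Algorithms -> Wed; Logic -> Tue; Physics -> Wed; OS -> Wed

Checking: Logic(Tue) before OS(Wed); Logic(Tue) before Algorithms(Wed); Logic(Tue) != Statistics(Mon); OS(Wed) != Ethics(Mon); Ethics(Mon) != Physics(Wed); Physics=Wed in [Wed,Fri]; Statistics=Mon in [Mon,Thu]; max 3 per day (cap 3).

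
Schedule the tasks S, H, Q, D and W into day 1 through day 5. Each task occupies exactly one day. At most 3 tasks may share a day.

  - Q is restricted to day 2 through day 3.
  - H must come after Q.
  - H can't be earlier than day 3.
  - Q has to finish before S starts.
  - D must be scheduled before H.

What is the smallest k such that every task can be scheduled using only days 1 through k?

3 days

The precedence chain requires at least 2 distinct days.
With at most 3 per day and 5 tasks, at least 2 days are needed.
H can't be placed before day 3, so the schedule must run through at least day 3.
3 works (last occupied day: day 3): for example H in day 3; D in day 1; W in day 1; S in day 3; Q in day 2.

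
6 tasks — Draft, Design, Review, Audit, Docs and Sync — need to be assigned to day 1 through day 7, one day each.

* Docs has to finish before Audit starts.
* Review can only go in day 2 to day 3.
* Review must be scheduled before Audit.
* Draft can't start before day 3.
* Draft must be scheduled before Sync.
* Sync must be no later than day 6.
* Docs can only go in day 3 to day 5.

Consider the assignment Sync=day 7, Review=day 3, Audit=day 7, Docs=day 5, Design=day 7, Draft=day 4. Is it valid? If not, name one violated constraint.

No — it violates: Sync must be no later than day 6

Review can only go in day 2 to day 3 — holds.
Review must be scheduled before Audit — holds.
Docs can only go in day 3 to day 5 — holds.
Docs has to finish before Audit starts — holds.
Sync must be no later than day 6 — violated.
Draft must be scheduled before Sync — holds.
Draft can't start before day 3 — holds.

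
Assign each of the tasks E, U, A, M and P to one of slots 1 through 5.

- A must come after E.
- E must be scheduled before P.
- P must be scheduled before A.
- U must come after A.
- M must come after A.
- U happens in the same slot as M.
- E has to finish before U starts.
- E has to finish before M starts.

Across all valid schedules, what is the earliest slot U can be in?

4

Precedence pushes U to at least 4.
U at 4 is achievable: E in 1; U in 4; M in 4; P in 2; A in 3.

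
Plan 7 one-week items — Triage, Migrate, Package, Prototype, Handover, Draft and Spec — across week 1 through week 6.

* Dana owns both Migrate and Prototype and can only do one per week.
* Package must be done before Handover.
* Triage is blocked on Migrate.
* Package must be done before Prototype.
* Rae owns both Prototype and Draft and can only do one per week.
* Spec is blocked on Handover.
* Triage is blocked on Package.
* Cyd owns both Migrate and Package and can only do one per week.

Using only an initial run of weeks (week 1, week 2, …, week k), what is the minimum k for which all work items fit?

The precedence chain requires at least 3 distinct weeks.
3 works (last occupied week: week 3): for example Handover=week 2; Triage=week 3; Prototype=week 3; Package=week 1; Migrate=week 2; Spec=week 3; Draft=week 1.

3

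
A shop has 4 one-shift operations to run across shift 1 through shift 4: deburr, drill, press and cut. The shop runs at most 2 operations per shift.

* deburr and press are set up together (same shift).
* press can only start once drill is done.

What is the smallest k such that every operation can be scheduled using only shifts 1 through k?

2 shifts

The precedence chain requires at least 2 distinct shifts.
With at most 2 per shift and 4 operations, at least 2 shifts are needed.
2 works (last occupied shift: shift 2): for example drill in shift 1, deburr in shift 2, cut in shift 1, press in shift 2.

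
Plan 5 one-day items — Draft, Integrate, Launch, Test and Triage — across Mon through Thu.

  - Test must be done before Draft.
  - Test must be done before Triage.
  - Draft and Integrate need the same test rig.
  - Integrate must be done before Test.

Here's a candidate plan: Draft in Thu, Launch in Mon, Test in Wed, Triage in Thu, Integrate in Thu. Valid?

Test must be done before Triage — holds.
Draft and Integrate need the same test rig — violated.
Test must be done before Draft — holds.
Integrate must be done before Test — violated.

No — it violates: Draft and Integrate need the same test rig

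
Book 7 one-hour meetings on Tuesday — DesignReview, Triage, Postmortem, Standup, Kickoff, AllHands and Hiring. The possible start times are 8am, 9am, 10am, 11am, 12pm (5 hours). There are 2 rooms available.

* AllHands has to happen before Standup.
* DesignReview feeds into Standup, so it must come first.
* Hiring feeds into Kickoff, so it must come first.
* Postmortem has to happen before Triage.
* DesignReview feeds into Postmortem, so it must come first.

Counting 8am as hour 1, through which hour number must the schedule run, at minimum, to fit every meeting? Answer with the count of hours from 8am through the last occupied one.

The precedence chain requires at least 3 distinct hours.
With at most 2 per hour and 7 meetings, at least 4 hours are needed.
4 works (last occupied hour: 11am): for example AllHands in 8am; Kickoff in 11am; Postmortem in 9am; DesignReview in 8am; Standup in 9am; Triage in 10am; Hiring in 10am.

4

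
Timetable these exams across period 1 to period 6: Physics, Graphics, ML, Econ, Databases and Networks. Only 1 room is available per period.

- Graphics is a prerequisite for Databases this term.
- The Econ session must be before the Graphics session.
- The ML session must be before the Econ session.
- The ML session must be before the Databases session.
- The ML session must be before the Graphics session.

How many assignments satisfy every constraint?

Splitting on Graphics: it can be period 3 (6), period 4 (12), period 5 (12). Listing each branch's schedules as (Physics, ML, Econ, Databases, Networks) by period number:
Graphics=period 3: (4,1,2,5,6) (4,1,2,6,5) (5,1,2,4,6) (5,1,2,6,4) (6,1,2,4,5) (6,1,2,5,4) — 6.
Graphics=period 4: (1,2,3,5,6) (1,2,3,6,5) (2,1,3,5,6) (2,1,3,6,5) (3,1,2,5,6) (3,1,2,6,5) (5,1,2,6,3) (5,1,3,6,2) (5,2,3,6,1) (6,1,2,5,3) (6,1,3,5,2) (6,2,3,5,1) — 12.
Graphics=period 5: (1,2,3,6,4) (1,2,4,6,3) (1,3,4,6,2) (2,1,3,6,4) (2,1,4,6,3) (2,3,4,6,1) (3,1,2,6,4) (3,1,4,6,2) (3,2,4,6,1) (4,1,2,6,3) (4,1,3,6,2) (4,2,3,6,1) — 12.
Summing: 6 + 12 + 12 = 30.

30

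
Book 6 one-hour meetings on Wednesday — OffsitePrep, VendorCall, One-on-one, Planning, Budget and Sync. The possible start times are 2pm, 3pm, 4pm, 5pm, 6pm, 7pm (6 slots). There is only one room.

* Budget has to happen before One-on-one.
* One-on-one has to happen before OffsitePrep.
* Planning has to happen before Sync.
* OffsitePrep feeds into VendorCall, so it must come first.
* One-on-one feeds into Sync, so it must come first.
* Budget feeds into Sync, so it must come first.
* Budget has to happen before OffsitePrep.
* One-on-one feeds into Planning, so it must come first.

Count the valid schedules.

Splitting on OffsitePrep: it can be 4pm (3), 5pm (2), 6pm (1). Listing each branch's schedules as (VendorCall, One-on-one, Planning, Budget, Sync):
OffsitePrep=4pm: (5pm,3pm,6pm,2pm,7pm) (6pm,3pm,5pm,2pm,7pm) (7pm,3pm,5pm,2pm,6pm) — 3.
OffsitePrep=5pm: (6pm,3pm,4pm,2pm,7pm) (7pm,3pm,4pm,2pm,6pm) — 2.
OffsitePrep=6pm: (7pm,3pm,4pm,2pm,5pm) — 1.
Summing: 3 + 2 + 1 = 6.

6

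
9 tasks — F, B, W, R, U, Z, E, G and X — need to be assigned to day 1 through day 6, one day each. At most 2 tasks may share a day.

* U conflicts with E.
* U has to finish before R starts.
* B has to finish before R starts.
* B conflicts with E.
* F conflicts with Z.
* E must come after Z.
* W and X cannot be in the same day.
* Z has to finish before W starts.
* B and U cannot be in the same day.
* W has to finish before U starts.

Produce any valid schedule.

R -> day 4, X -> day 5, E -> day 2, G -> day 4, Z -> day 1, F -> day 3, W -> day 2, B -> day 1, U -> day 3

Checking: Z(day 1) before E(day 2); Z(day 1) before W(day 2); B(day 1) before R(day 4); W(day 2) before U(day 3); U(day 3) before R(day 4); U(day 3) != E(day 2); B(day 1) != E(day 2); B(day 1) != U(day 3); F(day 3) != Z(day 1); W(day 2) != X(day 5); max 2 per day (cap 2).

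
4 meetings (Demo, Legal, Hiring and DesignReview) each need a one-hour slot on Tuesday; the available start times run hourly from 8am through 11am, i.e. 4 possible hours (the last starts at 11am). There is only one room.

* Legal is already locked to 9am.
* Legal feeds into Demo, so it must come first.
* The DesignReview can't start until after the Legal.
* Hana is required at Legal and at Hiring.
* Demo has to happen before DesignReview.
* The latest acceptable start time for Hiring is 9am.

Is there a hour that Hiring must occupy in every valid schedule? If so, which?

Hiring's window is 8am–9am.
Legal is fixed at 9am, and Hiring can't share a hour with Legal.
So Hiring must be 8am.

8am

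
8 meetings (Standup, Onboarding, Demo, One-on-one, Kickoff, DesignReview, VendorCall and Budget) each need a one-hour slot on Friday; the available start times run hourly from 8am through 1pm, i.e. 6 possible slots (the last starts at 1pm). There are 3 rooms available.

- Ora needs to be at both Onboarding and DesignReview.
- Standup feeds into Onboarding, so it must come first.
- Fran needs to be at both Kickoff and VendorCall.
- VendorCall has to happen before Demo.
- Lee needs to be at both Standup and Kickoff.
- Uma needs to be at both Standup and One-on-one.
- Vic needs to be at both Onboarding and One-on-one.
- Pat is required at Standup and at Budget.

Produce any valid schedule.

DesignReview -> 8am; Kickoff -> 9am; One-on-one -> 10am; Standup -> 8am; Demo -> 9am; Budget -> 10am; Onboarding -> 9am; VendorCall -> 8am

Checking: VendorCall(8am) before Demo(9am); Standup(8am) before Onboarding(9am); Onboarding(9am) != One-on-one(10am); Kickoff(9am) != VendorCall(8am); Onboarding(9am) != DesignReview(8am); Standup(8am) != Kickoff(9am); Standup(8am) != Budget(10am); Standup(8am) != One-on-one(10am); max 3 per slot (cap 3).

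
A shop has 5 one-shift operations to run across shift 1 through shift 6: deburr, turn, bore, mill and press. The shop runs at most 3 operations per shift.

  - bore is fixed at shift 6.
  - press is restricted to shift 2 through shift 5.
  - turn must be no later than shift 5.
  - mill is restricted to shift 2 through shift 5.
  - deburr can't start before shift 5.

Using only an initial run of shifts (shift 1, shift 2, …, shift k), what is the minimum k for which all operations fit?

6 shifts

With at most 3 per shift and 5 operations, at least 2 shifts are needed.
bore can't be placed before shift 6, so the schedule must run through at least shift 6.
6 works (last occupied shift: shift 6): for example deburr in shift 5; mill in shift 2; press in shift 2; turn in shift 1; bore in shift 6.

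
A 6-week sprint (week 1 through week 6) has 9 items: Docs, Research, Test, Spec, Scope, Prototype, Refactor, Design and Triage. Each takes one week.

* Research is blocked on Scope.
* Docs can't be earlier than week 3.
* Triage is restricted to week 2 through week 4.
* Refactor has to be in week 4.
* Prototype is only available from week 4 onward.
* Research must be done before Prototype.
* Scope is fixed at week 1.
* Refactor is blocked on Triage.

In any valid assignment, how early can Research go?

Precedence pushes Research to at least week 2; downstream work caps Research at week 5.
Research at week 2 is achievable: Research -> week 2, Prototype -> week 4, Design -> week 1, Spec -> week 1, Test -> week 1, Scope -> week 1, Refactor -> week 4, Docs -> week 3, Triage -> week 2.

week 2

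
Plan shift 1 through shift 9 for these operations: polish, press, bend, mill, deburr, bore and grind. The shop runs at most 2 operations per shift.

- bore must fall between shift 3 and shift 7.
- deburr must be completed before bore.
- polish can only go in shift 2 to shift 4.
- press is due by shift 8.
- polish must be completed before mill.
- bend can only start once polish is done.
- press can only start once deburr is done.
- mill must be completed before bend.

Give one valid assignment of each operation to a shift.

grind=shift 1; deburr=shift 1; bore=shift 3; mill=shift 3; polish=shift 2; bend=shift 4; press=shift 2

Checking: mill(shift 3) before bend(shift 4); deburr(shift 1) before press(shift 2); polish(shift 2) before bend(shift 4); deburr(shift 1) before bore(shift 3); polish(shift 2) before mill(shift 3); polish=shift 2 in [shift 2,shift 4]; press=shift 2 in [shift 1,shift 8]; bore=shift 3 in [shift 3,shift 7]; max 2 per shift (cap 2).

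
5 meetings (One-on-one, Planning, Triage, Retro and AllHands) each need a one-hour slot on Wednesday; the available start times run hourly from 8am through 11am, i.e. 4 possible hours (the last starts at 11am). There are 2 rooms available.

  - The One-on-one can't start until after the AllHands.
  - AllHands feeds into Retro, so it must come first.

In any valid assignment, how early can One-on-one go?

9am

Precedence pushes One-on-one to at least 9am.
One-on-one at 9am is achievable: One-on-one=9am; Retro=9am; Planning=8am; Triage=10am; AllHands=8am.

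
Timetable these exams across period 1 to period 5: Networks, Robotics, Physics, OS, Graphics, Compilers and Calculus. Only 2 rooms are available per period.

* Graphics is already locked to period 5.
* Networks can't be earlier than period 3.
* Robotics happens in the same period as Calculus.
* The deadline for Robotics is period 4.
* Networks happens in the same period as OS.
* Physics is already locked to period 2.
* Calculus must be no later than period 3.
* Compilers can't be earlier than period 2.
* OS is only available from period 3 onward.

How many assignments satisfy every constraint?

8

Splitting on Networks: it can be period 3 (3), period 4 (5). Listing each branch's schedules as (Robotics, Physics, OS, Graphics, Compilers, Calculus) by period number:
Networks=period 3: (1,2,3,5,2,1) (1,2,3,5,4,1) (1,2,3,5,5,1) — 3.
Networks=period 4: (1,2,4,5,2,1) (1,2,4,5,3,1) (1,2,4,5,5,1) (3,2,4,5,2,3) (3,2,4,5,5,3) — 5.
Summing: 3 + 5 = 8.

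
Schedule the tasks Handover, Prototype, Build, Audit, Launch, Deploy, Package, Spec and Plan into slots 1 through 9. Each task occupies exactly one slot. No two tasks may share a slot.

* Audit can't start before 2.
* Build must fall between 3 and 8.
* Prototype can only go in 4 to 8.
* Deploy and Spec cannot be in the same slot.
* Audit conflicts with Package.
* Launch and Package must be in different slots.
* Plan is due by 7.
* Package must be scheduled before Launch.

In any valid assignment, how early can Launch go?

2

Precedence pushes Launch to at least 2.
Launch at 2 is achievable: Handover -> 7; Package -> 1; Plan -> 5; Spec -> 9; Audit -> 6; Prototype -> 4; Deploy -> 8; Launch -> 2; Build -> 3.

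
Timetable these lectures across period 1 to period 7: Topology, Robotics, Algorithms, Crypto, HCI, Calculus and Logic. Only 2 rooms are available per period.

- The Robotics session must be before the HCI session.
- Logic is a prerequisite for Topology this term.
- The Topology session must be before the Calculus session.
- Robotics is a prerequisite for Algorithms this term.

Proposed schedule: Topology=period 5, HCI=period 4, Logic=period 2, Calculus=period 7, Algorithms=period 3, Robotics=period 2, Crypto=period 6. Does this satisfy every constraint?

Yes, all constraints hold

The Robotics session must be before the HCI session — holds.
Logic is a prerequisite for Topology this term — holds.
Only 2 rooms are available per period — holds.
The Topology session must be before the Calculus session — holds.
Robotics is a prerequisite for Algorithms this term — holds.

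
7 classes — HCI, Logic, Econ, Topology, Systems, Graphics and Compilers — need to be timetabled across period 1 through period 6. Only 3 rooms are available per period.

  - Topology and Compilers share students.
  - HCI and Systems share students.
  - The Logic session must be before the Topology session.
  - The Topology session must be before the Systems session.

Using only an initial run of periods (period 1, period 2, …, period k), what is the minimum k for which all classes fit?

3

The precedence chain requires at least 3 distinct periods.
With at most 3 per period and 7 classes, at least 3 periods are needed.
3 works (last occupied period: period 3): for example HCI in period 1; Topology in period 2; Logic in period 1; Econ in period 1; Systems in period 3; Compilers in period 3; Graphics in period 2.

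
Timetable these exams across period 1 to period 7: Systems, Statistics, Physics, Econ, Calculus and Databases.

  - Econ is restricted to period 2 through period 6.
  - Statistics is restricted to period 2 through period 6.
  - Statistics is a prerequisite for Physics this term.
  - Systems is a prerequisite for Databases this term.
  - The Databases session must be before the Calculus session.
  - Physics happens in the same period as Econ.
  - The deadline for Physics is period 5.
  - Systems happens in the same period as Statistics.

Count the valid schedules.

45

Splitting on Systems: it can be period 2 (30), period 3 (12), period 4 (3). Listing each branch's schedules as (Statistics, Physics, Econ, Calculus, Databases) by period number:
Systems=period 2: (2,3,3,4,3) (2,3,3,5,3) (2,3,3,5,4) (2,3,3,6,3) (2,3,3,6,4) (2,3,3,6,5) (2,3,3,7,3) (2,3,3,7,4) (2,3,3,7,5) (2,3,3,7,6) (2,4,4,4,3) (2,4,4,5,3) (2,4,4,5,4) (2,4,4,6,3) (2,4,4,6,4) (2,4,4,6,5) (2,4,4,7,3) (2,4,4,7,4) (2,4,4,7,5) (2,4,4,7,6) (2,5,5,4,3) (2,5,5,5,3) (2,5,5,5,4) (2,5,5,6,3) (2,5,5,6,4) (2,5,5,6,5) (2,5,5,7,3) (2,5,5,7,4) (2,5,5,7,5) (2,5,5,7,6) — 30.
Systems=period 3: (3,4,4,5,4) (3,4,4,6,4) (3,4,4,6,5) (3,4,4,7,4) (3,4,4,7,5) (3,4,4,7,6) (3,5,5,5,4) (3,5,5,6,4) (3,5,5,6,5) (3,5,5,7,4) (3,5,5,7,5) (3,5,5,7,6) — 12.
Systems=period 4: (4,5,5,6,5) (4,5,5,7,5) (4,5,5,7,6) — 3.
Summing: 30 + 12 + 3 = 45.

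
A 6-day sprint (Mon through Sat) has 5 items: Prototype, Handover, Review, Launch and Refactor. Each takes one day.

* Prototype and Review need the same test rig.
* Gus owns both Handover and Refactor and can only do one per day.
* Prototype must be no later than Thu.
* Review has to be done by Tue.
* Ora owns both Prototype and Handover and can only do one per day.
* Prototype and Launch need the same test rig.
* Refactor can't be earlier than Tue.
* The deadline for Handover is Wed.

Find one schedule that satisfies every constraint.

Prototype=Tue, Launch=Mon, Handover=Mon, Refactor=Tue, Review=Mon

Checking: Prototype(Tue) != Handover(Mon); Prototype(Tue) != Launch(Mon); Prototype(Tue) != Review(Mon); Handover(Mon) != Refactor(Tue); Prototype=Tue in [Mon,Thu]; Refactor=Tue in [Tue,Sat]; Handover=Mon in [Mon,Wed]; Review=Mon in [Mon,Tue].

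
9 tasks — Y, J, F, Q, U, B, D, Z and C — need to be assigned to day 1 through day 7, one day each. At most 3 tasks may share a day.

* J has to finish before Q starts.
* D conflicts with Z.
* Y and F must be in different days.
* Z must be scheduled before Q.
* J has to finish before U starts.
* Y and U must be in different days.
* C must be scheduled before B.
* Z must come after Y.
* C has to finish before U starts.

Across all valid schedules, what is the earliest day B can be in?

day 2

Precedence pushes B to at least day 2.
B at day 2 is achievable: Z in day 2; Q in day 3; F in day 3; C in day 1; J in day 1; U in day 2; Y in day 1; B in day 2; D in day 3.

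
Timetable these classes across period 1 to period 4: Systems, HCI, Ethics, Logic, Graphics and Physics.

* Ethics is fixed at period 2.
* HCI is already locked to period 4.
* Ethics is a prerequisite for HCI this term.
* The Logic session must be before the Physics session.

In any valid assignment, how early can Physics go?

period 2

Precedence pushes Physics to at least period 2.
Physics at period 2 is achievable: Systems -> period 1, HCI -> period 4, Ethics -> period 2, Logic -> period 1, Physics -> period 2, Graphics -> period 1.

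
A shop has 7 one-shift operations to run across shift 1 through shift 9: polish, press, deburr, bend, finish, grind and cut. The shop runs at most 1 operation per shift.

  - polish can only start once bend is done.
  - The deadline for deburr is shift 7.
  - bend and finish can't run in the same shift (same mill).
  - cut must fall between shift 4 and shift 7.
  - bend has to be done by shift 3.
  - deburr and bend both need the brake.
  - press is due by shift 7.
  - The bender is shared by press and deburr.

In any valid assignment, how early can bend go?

Bend's own window allows nothing later than shift 3.
bend at shift 1 is achievable: grind -> shift 7; finish -> shift 6; polish -> shift 5; deburr -> shift 3; cut -> shift 4; bend -> shift 1; press -> shift 2.

shift 1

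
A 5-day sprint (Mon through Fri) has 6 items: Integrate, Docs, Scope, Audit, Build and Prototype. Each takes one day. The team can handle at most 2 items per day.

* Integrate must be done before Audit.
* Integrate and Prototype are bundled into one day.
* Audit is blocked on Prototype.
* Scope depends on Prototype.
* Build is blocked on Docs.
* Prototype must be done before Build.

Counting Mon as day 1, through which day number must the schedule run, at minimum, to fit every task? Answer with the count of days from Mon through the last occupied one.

The precedence chain requires at least 2 distinct days.
With at most 2 per day and 6 tasks, at least 3 days are needed.
3 works (last occupied day: Wed): for example Audit in Tue; Prototype in Mon; Integrate in Mon; Scope in Wed; Build in Wed; Docs in Tue.

3 days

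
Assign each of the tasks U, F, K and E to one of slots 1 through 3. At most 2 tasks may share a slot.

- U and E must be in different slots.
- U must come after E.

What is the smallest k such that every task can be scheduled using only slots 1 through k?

2 slots

The precedence chain requires at least 2 distinct slots.
With at most 2 per slot and 4 tasks, at least 2 slots are needed.
2 works (last occupied slot: 2): for example U=2, F=1, K=2, E=1.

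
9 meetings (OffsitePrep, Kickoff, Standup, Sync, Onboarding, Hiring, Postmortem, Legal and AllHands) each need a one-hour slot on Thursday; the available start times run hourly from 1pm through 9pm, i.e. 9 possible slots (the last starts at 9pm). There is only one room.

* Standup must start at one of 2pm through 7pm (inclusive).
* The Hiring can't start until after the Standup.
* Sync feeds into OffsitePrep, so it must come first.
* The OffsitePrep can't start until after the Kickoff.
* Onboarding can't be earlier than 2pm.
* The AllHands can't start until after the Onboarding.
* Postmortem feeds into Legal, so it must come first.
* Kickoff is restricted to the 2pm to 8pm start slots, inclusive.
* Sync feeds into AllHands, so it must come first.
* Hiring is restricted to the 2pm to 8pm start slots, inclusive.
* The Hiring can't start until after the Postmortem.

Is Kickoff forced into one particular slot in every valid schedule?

No

Kickoff can be 2pm (e.g. Standup=3pm; Postmortem=1pm; Legal=9pm; Sync=6pm; Onboarding=5pm; Hiring=4pm; OffsitePrep=7pm; Kickoff=2pm; AllHands=8pm) or 3pm (e.g. AllHands -> 8pm; Onboarding -> 5pm; Sync -> 6pm; Standup -> 2pm; Postmortem -> 1pm; Legal -> 9pm; OffsitePrep -> 7pm; Hiring -> 4pm; Kickoff -> 3pm).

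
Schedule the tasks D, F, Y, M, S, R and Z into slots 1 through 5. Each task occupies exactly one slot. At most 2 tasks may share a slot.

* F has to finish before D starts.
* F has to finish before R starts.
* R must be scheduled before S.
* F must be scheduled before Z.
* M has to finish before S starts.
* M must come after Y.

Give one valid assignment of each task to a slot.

D -> 3, Z -> 4, F -> 1, R -> 2, Y -> 1, S -> 3, M -> 2

Checking: F(1) before R(2); M(2) before S(3); R(2) before S(3); F(1) before D(3); F(1) before Z(4); Y(1) before M(2); max 2 per slot (cap 2).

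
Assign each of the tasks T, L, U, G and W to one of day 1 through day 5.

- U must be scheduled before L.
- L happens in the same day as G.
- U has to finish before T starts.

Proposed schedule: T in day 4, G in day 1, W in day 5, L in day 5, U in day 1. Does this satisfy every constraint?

No. L happens in the same day as G is not satisfied.

U has to finish before T starts — holds.
L happens in the same day as G — violated.
U must be scheduled before L — holds.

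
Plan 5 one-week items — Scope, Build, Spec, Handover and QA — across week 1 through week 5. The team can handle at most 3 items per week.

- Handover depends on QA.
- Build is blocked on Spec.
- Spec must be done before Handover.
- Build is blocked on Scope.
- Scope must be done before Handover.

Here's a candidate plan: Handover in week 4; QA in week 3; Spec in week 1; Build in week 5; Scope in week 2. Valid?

Yes

The team can handle at most 3 items per week — holds.
Build is blocked on Scope — holds.
Scope must be done before Handover — holds.
Handover depends on QA — holds.
Build is blocked on Spec — holds.
Spec must be done before Handover — holds.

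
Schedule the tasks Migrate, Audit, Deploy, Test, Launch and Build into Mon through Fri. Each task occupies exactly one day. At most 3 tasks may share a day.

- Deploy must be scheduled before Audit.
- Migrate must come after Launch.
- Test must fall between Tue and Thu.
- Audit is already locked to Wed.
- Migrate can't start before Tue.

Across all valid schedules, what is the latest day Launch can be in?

Downstream work caps Launch at Thu.
Launch at Thu is achievable: Test=Tue; Audit=Wed; Launch=Thu; Deploy=Mon; Build=Mon; Migrate=Fri.

Thu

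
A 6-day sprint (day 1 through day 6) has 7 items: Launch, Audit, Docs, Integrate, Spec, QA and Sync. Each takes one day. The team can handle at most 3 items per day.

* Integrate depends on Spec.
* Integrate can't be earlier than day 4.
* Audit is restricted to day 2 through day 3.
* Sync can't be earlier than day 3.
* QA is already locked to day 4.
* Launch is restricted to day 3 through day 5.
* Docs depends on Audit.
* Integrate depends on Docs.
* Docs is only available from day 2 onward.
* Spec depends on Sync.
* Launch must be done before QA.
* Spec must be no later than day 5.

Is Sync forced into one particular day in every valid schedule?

No

Sync can be day 3 (e.g. Spec in day 4, Launch in day 3, Integrate in day 5, Audit in day 2, Sync in day 3, QA in day 4, Docs in day 3) or day 4 (e.g. Integrate in day 6; Spec in day 5; Docs in day 3; Sync in day 4; Launch in day 3; Audit in day 2; QA in day 4).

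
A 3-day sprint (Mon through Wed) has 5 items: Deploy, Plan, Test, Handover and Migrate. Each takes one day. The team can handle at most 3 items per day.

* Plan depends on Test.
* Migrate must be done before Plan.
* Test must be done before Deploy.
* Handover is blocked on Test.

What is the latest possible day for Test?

Tue

Downstream work caps Test at Tue.
Test at Tue is achievable: Test in Tue; Deploy in Wed; Migrate in Mon; Handover in Wed; Plan in Wed.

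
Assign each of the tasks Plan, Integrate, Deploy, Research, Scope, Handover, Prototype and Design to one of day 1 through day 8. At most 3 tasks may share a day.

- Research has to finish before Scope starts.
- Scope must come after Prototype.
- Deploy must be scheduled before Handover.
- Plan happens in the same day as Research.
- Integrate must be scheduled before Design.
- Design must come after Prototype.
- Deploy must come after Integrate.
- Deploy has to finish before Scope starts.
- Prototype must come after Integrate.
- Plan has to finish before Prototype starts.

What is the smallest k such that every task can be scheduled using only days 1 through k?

The precedence chain requires at least 3 distinct days.
With at most 3 per day and 8 tasks, at least 3 days are needed.
3 works (last occupied day: day 3): for example Integrate -> day 1, Handover -> day 3, Scope -> day 3, Research -> day 1, Design -> day 3, Plan -> day 1, Prototype -> day 2, Deploy -> day 2.

3 days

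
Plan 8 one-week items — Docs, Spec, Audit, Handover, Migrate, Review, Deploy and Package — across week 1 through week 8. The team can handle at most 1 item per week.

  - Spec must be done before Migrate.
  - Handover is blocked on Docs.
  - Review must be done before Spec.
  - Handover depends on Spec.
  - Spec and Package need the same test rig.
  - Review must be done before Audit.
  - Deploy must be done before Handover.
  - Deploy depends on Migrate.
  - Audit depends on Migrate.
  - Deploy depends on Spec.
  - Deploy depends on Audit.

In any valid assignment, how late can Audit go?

Precedence pushes Audit to at least week 4; downstream work caps Audit at week 6.
Audit at week 6 is achievable: Deploy in week 7; Package in week 5; Docs in week 4; Handover in week 8; Review in week 1; Spec in week 2; Audit in week 6; Migrate in week 3.

week 6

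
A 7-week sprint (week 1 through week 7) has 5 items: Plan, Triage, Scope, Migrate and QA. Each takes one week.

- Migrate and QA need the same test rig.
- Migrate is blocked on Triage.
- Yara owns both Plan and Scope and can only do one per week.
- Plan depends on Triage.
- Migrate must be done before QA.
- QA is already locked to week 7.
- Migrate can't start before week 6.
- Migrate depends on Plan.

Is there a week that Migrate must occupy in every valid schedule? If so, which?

Migrate's window is week 6–week 7.
QA is fixed at week 7, and Migrate can't share a week with QA.
So Migrate must be week 6.

week 6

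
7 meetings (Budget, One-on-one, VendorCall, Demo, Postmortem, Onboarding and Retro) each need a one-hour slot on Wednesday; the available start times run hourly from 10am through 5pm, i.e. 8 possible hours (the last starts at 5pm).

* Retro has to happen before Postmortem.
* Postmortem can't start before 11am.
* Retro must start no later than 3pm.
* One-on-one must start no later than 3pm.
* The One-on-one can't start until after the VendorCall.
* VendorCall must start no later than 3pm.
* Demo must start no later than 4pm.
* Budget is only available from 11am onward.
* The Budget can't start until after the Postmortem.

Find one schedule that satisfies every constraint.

One-on-one=11am, Postmortem=11am, Budget=12pm, Onboarding=10am, Retro=10am, VendorCall=10am, Demo=10am

Checking: Retro(10am) before Postmortem(11am); Postmortem(11am) before Budget(12pm); VendorCall(10am) before One-on-one(11am); One-on-one=11am in [10am,3pm]; Budget=12pm in [11am,5pm]; Demo=10am in [10am,4pm]; Retro=10am in [10am,3pm]; Postmortem=11am in [11am,5pm]; VendorCall=10am in [10am,3pm].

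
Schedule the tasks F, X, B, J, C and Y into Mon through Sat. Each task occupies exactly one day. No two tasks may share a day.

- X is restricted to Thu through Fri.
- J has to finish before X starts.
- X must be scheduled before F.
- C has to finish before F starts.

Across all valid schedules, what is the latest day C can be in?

Fri

Downstream work caps C at Fri.
C at Fri is achievable: X=Thu, C=Fri, B=Tue, J=Mon, Y=Wed, F=Sat.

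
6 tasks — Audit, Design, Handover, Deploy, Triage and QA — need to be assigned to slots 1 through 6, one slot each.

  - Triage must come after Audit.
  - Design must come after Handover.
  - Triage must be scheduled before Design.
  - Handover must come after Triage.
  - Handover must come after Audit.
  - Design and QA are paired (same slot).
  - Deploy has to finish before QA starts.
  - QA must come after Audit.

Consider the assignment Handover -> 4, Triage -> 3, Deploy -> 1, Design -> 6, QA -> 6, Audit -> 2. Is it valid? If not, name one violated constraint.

Design and QA are paired (same slot) — holds.
Deploy has to finish before QA starts — holds.
Triage must come after Audit — holds.
Design must come after Handover — holds.
Triage must be scheduled before Design — holds.
QA must come after Audit — holds.
Handover must come after Triage — holds.
Handover must come after Audit — holds.

Yes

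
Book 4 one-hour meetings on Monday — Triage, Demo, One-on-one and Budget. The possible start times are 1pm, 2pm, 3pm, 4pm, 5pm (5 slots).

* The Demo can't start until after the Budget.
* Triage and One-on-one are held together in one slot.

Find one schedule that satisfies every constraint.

Demo -> 2pm; Triage -> 1pm; One-on-one -> 1pm; Budget -> 1pm

Checking: Budget(1pm) before Demo(2pm); Triage = One-on-one = 1pm.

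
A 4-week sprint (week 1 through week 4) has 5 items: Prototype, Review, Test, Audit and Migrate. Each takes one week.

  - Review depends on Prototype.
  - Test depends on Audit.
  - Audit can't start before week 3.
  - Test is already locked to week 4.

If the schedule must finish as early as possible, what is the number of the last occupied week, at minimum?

4

The precedence chain requires at least 2 distinct weeks.
Test can't be placed before week 4, so the schedule must run through at least week 4.
4 works (last occupied week: week 4): for example Audit in week 3; Migrate in week 1; Review in week 2; Prototype in week 1; Test in week 4.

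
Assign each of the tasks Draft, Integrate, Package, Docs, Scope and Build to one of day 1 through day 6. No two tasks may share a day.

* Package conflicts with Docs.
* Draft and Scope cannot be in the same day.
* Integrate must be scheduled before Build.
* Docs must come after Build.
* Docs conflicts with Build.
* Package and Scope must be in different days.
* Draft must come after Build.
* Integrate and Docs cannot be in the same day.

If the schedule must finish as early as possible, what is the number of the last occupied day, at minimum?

day 6

The precedence chain requires at least 3 distinct days.
With at most 1 per day and 6 tasks, at least 6 days are needed.
6 works (last occupied day: day 6): for example Draft=day 3, Docs=day 4, Integrate=day 1, Scope=day 6, Package=day 5, Build=day 2.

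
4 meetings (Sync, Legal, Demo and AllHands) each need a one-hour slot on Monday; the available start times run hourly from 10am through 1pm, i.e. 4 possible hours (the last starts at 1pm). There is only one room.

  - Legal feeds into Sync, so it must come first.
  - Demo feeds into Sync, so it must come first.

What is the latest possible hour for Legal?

Downstream work caps Legal at 12pm.
Legal at 12pm is achievable: Legal=12pm, Demo=10am, AllHands=11am, Sync=1pm.

12pm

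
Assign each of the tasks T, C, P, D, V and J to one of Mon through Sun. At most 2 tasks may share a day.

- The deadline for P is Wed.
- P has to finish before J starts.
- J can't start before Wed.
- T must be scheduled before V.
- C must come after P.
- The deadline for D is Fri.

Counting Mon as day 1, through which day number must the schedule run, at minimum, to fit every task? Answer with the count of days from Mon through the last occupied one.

The precedence chain requires at least 2 distinct days.
With at most 2 per day and 6 tasks, at least 3 days are needed.
J can't be placed before Wed — that is day 3 counting from Mon — so the schedule must run through at least 3 days.
3 works (last occupied day: Wed): for example C -> Tue; J -> Wed; D -> Wed; P -> Mon; T -> Mon; V -> Tue.

3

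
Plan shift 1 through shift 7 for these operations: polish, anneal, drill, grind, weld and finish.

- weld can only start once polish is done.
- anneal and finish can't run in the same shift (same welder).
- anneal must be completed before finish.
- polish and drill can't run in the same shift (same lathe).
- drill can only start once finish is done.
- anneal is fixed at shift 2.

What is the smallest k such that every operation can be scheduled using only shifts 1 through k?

4

The precedence chain requires at least 3 distinct shifts.
Propagating the time windows through the other constraints, drill can't land before shift 4, so the schedule must run through at least shift 4.
4 works (last occupied shift: shift 4): for example finish -> shift 3; polish -> shift 1; anneal -> shift 2; drill -> shift 4; grind -> shift 1; weld -> shift 2.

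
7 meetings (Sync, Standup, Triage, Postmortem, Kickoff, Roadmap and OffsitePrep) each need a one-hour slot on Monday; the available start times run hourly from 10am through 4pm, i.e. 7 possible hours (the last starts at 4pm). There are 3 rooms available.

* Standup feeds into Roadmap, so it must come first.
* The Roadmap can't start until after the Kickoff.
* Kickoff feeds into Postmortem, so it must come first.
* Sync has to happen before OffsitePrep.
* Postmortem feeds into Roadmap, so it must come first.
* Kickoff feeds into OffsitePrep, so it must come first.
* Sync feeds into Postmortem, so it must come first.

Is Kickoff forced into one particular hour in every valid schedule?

No

Kickoff can be 10am (e.g. Sync -> 10am; Postmortem -> 11am; Roadmap -> 12pm; Triage -> 11am; Kickoff -> 10am; OffsitePrep -> 11am; Standup -> 10am) or 11am (e.g. OffsitePrep -> 12pm, Sync -> 10am, Postmortem -> 12pm, Triage -> 10am, Roadmap -> 1pm, Standup -> 10am, Kickoff -> 11am).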